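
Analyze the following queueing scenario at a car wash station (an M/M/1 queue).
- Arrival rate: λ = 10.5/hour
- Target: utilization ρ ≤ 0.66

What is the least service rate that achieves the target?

ρ = λ/μ, so μ = λ/ρ
μ ≥ 10.5/0.66 = 15.9091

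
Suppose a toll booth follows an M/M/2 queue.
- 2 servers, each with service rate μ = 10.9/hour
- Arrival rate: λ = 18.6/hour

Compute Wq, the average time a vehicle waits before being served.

Traffic intensity: ρ = λ/(cμ) = 18.6/(2×10.9) = 0.8532
Since ρ = 0.8532 < 1, system is stable.
Offered load a = λ/μ = cρ = 18.6/10.9 = 1.7064
P₀ = [ Σₙ₌₀^1 aⁿ/n! + a^2/(2!(1-ρ)) ]⁻¹
Σ = a^0/0! + a^1/1! = 1.0000 + 1.7064 = 2.7064
a^2/(2!(1-ρ)) = 2.9119/(2 × 0.14679) = 9.9186
P₀ = 1/(2.7064 + 9.9186) = 0.07921
Lq = P₀·a^2·ρ / (2!(1-ρ)²) = 0.079208 × 2.9119 × 0.85321 / (2 × 0.021547) = 4.5665
Wq = Lq/λ = 4.5665/18.6 = 0.2455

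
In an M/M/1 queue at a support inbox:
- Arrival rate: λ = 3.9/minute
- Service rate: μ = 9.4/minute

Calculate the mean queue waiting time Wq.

First, compute utilization: ρ = λ/μ = 3.9/9.4 = 0.4149
For M/M/1: Wq = λ/(μ(μ-λ))
Wq = 3.9/(9.4 × (9.4-3.9))
Wq = 3.9/(9.4 × 5.50)
Wq = 0.07544 minutes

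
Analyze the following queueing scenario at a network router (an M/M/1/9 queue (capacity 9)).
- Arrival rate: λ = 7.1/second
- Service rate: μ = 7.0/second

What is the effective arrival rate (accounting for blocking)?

ρ = λ/μ = 7.1/7.0 = 1.01429
P₀ = (1-ρ)/(1-ρ^(K+1)) = (1-1.01429)/(1-1.01429^10) = -0.014290/-0.15245 = 0.09374
P_K = P₀×ρ^K = 0.09374 × 1.01429^9 = 0.09374 × 1.1362 = 0.1065
λ_eff = λ(1-P_K) = 7.1 × (1 - 0.1065) = 7.1 × 0.8935 = 6.3438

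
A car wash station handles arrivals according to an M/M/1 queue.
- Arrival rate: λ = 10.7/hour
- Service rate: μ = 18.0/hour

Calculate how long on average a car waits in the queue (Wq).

First, compute utilization: ρ = λ/μ = 10.7/18.0 = 0.5944
For M/M/1: Wq = λ/(μ(μ-λ))
Wq = 10.7/(18.0 × (18.0-10.7))
Wq = 10.7/(18.0 × 7.30)
Wq = 0.08143 hours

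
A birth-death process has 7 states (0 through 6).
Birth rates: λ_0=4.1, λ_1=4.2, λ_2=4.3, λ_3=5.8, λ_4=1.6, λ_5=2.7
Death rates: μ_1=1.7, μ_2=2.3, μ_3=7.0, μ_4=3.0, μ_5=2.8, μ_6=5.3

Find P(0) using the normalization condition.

Ratios P(n)/P(0) = (λ₀···λₙ₋₁)/(μ₁···μₙ):
P(1)/P(0) = (4.1)/(1.7) = 2.41176
P(2)/P(0) = (4.1×4.2)/(1.7×2.3) = 4.40409
P(3)/P(0) = (4.1×4.2×4.3)/(1.7×2.3×7.0) = 2.70537
P(4)/P(0) = (4.1×4.2×4.3×5.8)/(1.7×2.3×7.0×3.0) = 5.23038
P(5)/P(0) = (4.1×4.2×4.3×5.8×1.6)/(1.7×2.3×7.0×3.0×2.8) = 2.98879
P(6)/P(0) = (4.1×4.2×4.3×5.8×1.6×2.7)/(1.7×2.3×7.0×3.0×2.8×5.3) = 1.52259

Normalization: ∑ P(n) = 1
P(0) × (1.00000 + 2.41176 + 4.40409 + 2.70537 + 5.23038 + 2.98879 + 1.52259) = 1
P(0) × 20.2630 = 1
P(0) = 1/20.2630 = 0.04935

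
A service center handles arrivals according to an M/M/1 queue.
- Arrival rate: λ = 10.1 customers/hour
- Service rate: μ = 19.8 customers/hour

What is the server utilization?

Server utilization: ρ = λ/μ
ρ = 10.1/19.8 = 0.5101
The server is busy 51.01% of the time.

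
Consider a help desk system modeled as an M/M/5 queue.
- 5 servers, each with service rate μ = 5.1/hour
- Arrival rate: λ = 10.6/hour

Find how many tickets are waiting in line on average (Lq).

Traffic intensity: ρ = λ/(cμ) = 10.6/(5×5.1) = 0.4157
Since ρ = 0.4157 < 1, system is stable.
Offered load a = λ/μ = cρ = 10.6/5.1 = 2.0784
P₀ = [ Σₙ₌₀^4 aⁿ/n! + a^5/(5!(1-ρ)) ]⁻¹
Σ = a^0/0! + a^1/1! + a^2/2! + a^3/3! + a^4/4! = 1.00000 + 2.07843 + 2.15994 + 1.49643 + 0.777556 = 7.5124
a^5/(5!(1-ρ)) = 38.7863/(120 × 0.5843) = 0.5532
P₀ = 1/(7.5124 + 0.5532) = 0.1240
Lq = P₀·a^5·ρ / (5!(1-ρ)²) = 0.12398 × 38.7863 × 0.41569 / (120 × 0.34142) = 0.04879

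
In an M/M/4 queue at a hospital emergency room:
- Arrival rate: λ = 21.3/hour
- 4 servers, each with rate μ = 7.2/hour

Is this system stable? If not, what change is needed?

Stability requires ρ = λ/(cμ) < 1
ρ = 21.3/(4 × 7.2) = 21.3/28.80 = 0.7396
Since 0.7396 < 1, the system is STABLE.
The servers are busy 73.96% of the time.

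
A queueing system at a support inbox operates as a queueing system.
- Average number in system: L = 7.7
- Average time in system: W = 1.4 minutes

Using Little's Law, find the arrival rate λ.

Little's Law: L = λW, so λ = L/W
λ = 7.7/1.4 = 5.5000 emails/minute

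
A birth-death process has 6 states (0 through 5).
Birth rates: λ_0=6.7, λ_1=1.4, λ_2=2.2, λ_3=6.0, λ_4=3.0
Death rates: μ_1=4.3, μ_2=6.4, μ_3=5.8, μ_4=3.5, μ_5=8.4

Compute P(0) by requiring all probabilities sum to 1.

Ratios P(n)/P(0) = (λ₀···λₙ₋₁)/(μ₁···μₙ):
P(1)/P(0) = (6.7)/(4.3) = 1.55814
P(2)/P(0) = (6.7×1.4)/(4.3×6.4) = 0.340843
P(3)/P(0) = (6.7×1.4×2.2)/(4.3×6.4×5.8) = 0.129285
P(4)/P(0) = (6.7×1.4×2.2×6.0)/(4.3×6.4×5.8×3.5) = 0.221632
P(5)/P(0) = (6.7×1.4×2.2×6.0×3.0)/(4.3×6.4×5.8×3.5×8.4) = 0.0791543

Normalization: ∑ P(n) = 1
P(0) × (1.00000 + 1.55814 + 0.340843 + 0.129285 + 0.221632 + 0.0791543) = 1
P(0) × 3.3291 = 1
P(0) = 1/3.3291 = 0.3004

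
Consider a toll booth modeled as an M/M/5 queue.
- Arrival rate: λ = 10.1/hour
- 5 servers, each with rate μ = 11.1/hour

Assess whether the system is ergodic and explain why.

Stability requires ρ = λ/(cμ) < 1
ρ = 10.1/(5 × 11.1) = 10.1/55.50 = 0.1820
Since 0.1820 < 1, the system is STABLE.
The servers are busy 18.20% of the time.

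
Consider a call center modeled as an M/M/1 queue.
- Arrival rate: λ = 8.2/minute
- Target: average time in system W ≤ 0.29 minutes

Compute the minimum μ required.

For M/M/1: W = 1/(μ-λ)
Need W ≤ 0.29, so 1/(μ-λ) ≤ 0.29
μ - λ ≥ 1/0.29 = 3.4483
μ ≥ 8.2 + 3.4483 = 11.6483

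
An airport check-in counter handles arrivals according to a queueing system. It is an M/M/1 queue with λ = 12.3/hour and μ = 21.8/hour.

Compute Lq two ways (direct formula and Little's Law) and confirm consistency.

Method 1 (direct): Lq = λ²/(μ(μ-λ)) = 151.29/(21.8 × 9.50) = 0.7305

Method 2 (Little's Law):
W = 1/(μ-λ) = 1/9.50 = 0.10526
Wq = W - 1/μ = 0.10526 - 0.045872 = 0.05939
Lq = λWq = 12.3 × 0.05939 = 0.7305 ✔ (matches Method 1)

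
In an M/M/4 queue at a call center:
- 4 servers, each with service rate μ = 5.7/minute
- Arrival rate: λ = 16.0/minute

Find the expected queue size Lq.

Traffic intensity: ρ = λ/(cμ) = 16.0/(4×5.7) = 0.7018
Since ρ = 0.7018 < 1, system is stable.
Offered load a = λ/μ = cρ = 16.0/5.7 = 2.8070
P₀ = [ Σₙ₌₀^3 aⁿ/n! + a^4/(4!(1-ρ)) ]⁻¹
Σ = a^0/0! + a^1/1! + a^2/2! + a^3/3! = 1.0000 + 2.8070 + 3.9397 + 3.6862 = 11.4329
a^4/(4!(1-ρ)) = 62.0841/(24 × 0.298246) = 8.6735
P₀ = 1/(11.4329 + 8.6735) = 0.04974
Lq = P₀·a^4·ρ / (4!(1-ρ)²) = 0.049735 × 62.0841 × 0.70175 / (24 × 0.088950) = 1.0150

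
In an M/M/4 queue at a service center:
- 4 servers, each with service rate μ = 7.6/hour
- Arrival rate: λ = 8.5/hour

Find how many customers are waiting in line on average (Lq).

Traffic intensity: ρ = λ/(cμ) = 8.5/(4×7.6) = 0.2796
Since ρ = 0.2796 < 1, system is stable.
Offered load a = λ/μ = cρ = 8.5/7.6 = 1.1184
P₀ = [ Σₙ₌₀^3 aⁿ/n! + a^4/(4!(1-ρ)) ]⁻¹
Σ = a^0/0! + a^1/1! + a^2/2! + a^3/3! = 1.0000 + 1.1184 + 0.6254 + 0.2332 = 2.9770
a^4/(4!(1-ρ)) = 1.5647/(24 × 0.7204) = 0.09050
P₀ = 1/(2.9770 + 0.09050) = 0.3260
Lq = P₀·a^4·ρ / (4!(1-ρ)²) = 0.3260 × 1.5647 × 0.2796 / (24 × 0.5190) = 0.01145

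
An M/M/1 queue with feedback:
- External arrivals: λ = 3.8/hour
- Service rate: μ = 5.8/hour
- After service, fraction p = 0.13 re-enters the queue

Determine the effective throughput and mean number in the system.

Effective arrival rate: λ_eff = λ/(1-p) = 3.8/(1-0.13) = 3.8/0.87 = 4.36782
ρ = λ_eff/μ = 4.36782/5.8 = 0.753072
L = ρ/(1-ρ) = 0.753072/(1-0.753072) = 3.0498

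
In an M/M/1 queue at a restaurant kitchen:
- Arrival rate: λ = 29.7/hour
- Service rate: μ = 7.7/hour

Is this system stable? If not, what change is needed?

Stability requires ρ = λ/(cμ) < 1
ρ = 29.7/(1 × 7.7) = 29.7/7.70 = 3.8571
Since 3.8571 ≥ 1, the system is UNSTABLE.
Queue grows without bound. Need μ > λ = 29.7.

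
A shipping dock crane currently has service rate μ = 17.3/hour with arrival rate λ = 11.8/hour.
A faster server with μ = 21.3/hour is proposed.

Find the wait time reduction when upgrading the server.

System 1: ρ₁ = 11.8/17.3 = 0.6821, W₁ = 1/(17.3-11.8) = 0.18182
System 2: ρ₂ = 11.8/21.3 = 0.5540, W₂ = 1/(21.3-11.8) = 0.10526
Improvement: (W₁-W₂)/W₁ = (0.18182-0.10526)/0.18182 = 42.11%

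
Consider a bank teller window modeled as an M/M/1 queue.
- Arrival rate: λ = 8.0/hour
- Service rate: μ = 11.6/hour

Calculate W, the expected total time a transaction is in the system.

First, compute utilization: ρ = λ/μ = 8.0/11.6 = 0.6897
For M/M/1: W = 1/(μ-λ)
W = 1/(11.6-8.0) = 1/3.60
W = 0.2778 hours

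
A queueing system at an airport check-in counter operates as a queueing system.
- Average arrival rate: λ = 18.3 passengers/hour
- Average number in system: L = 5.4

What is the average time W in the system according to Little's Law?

Little's Law: L = λW, so W = L/λ
W = 5.4/18.3 = 0.2951 hours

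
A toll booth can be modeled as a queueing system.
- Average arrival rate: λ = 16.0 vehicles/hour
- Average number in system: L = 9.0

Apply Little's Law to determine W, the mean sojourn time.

Little's Law: L = λW, so W = L/λ
W = 9.0/16.0 = 0.5625 hours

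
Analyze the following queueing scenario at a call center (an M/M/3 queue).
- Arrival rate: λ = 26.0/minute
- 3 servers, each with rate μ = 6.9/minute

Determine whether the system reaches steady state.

Stability requires ρ = λ/(cμ) < 1
ρ = 26.0/(3 × 6.9) = 26.0/20.70 = 1.2560
Since 1.2560 ≥ 1, the system is UNSTABLE.
Need c > λ/μ = 26.0/6.9 = 3.77.
Minimum servers needed: c = 4.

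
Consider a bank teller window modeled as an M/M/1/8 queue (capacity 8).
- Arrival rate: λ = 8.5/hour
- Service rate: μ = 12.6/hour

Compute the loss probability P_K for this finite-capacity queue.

ρ = λ/μ = 8.5/12.6 = 0.6746
P₀ = (1-ρ)/(1-ρ^(K+1)) = (1-0.6746)/(1-0.6746^9) = 0.3254/0.9711 = 0.3351
P_K = P₀×ρ^K = 0.3351 × 0.6746^8 = 0.3351 × 0.04289 = 0.01437
Blocking probability = 1.44%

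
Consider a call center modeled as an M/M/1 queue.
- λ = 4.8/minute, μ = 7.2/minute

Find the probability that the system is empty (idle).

ρ = λ/μ = 4.8/7.2 = 0.6667
P(0) = 1 - ρ = 1 - 0.6667 = 0.3333
The server is idle 33.33% of the time.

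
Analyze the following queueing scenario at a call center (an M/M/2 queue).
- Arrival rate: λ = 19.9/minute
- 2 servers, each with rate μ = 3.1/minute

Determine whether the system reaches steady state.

Stability requires ρ = λ/(cμ) < 1
ρ = 19.9/(2 × 3.1) = 19.9/6.20 = 3.2097
Since 3.2097 ≥ 1, the system is UNSTABLE.
Need c > λ/μ = 19.9/3.1 = 6.42.
Minimum servers needed: c = 7.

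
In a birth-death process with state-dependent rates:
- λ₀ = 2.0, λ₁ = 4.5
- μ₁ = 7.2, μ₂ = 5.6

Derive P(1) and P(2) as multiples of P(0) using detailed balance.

Balance equations:
State 0: λ₀P₀ = μ₁P₁ → P₁ = (λ₀/μ₁)P₀ = (2.0/7.2)P₀ = 0.2778P₀
State 1: P₂ = (λ₀λ₁)/(μ₁μ₂)P₀ = (2.0×4.5)/(7.2×5.6)P₀ = 0.2232P₀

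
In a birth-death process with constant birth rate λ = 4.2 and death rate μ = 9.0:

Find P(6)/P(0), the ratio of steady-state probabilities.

For constant rates: P(n)/P(0) = (λ/μ)^n
P(6)/P(0) = (4.2/9.0)^6 = 0.4667^6 = 0.01033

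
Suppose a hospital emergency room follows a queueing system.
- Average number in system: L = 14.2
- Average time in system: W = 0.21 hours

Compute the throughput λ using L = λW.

Little's Law: L = λW, so λ = L/W
λ = 14.2/0.21 = 67.6190 patients/hour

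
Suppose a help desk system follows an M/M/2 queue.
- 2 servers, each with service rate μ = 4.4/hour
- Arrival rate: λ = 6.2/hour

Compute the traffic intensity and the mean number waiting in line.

Traffic intensity: ρ = λ/(cμ) = 6.2/(2×4.4) = 0.7045
Since ρ = 0.7045 < 1, system is stable.
Offered load a = λ/μ = cρ = 6.2/4.4 = 1.4091
P₀ = [ Σₙ₌₀^1 aⁿ/n! + a^2/(2!(1-ρ)) ]⁻¹
Σ = a^0/0! + a^1/1! = 1.0000 + 1.4091 = 2.4091
a^2/(2!(1-ρ)) = 1.9855/(2 × 0.29545) = 3.3601
P₀ = 1/(2.4091 + 3.3601) = 0.1733
Lq = P₀·a^2·ρ / (2!(1-ρ)²) = 0.173333 × 1.98554 × 0.704545 / (2 × 0.0872934) = 1.3889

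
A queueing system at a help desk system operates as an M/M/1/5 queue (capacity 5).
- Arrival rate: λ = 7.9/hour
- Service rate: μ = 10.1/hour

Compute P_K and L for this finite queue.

ρ = λ/μ = 7.9/10.1 = 0.78218
P₀ = (1-ρ)/(1-ρ^(K+1)) = (1-0.78218)/(1-0.78218^6) = 0.2178/0.7710 = 0.2825
P_K = P₀×ρ^K = 0.28252 × 0.78218^5 = 0.28252 × 0.29277 = 0.08271
Blocking probability P_5 = 0.08271 (8.27%)
L = ρ[1 - (K+1)ρ^K + Kρ^(K+1)] / [(1-ρ)(1-ρ^(K+1))]
L = 0.78218 × (1 - 6×0.292775 + 5×0.229003) / ((1 - 0.78218) × (1 - 0.229003)) = 1.8088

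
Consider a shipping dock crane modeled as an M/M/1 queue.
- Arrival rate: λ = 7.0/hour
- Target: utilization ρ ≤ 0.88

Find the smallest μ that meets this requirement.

ρ = λ/μ, so μ = λ/ρ
μ ≥ 7.0/0.88 = 7.9545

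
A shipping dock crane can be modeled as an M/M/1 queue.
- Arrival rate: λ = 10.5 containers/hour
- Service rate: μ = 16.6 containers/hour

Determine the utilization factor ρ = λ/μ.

Server utilization: ρ = λ/μ
ρ = 10.5/16.6 = 0.6325
The server is busy 63.25% of the time.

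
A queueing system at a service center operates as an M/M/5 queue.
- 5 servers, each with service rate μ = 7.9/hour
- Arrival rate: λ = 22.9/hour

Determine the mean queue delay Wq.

Traffic intensity: ρ = λ/(cμ) = 22.9/(5×7.9) = 0.5797
Since ρ = 0.5797 < 1, system is stable.
Offered load a = λ/μ = cρ = 22.9/7.9 = 2.8987
P₀ = [ Σₙ₌₀^4 aⁿ/n! + a^5/(5!(1-ρ)) ]⁻¹
Σ = a^0/0! + a^1/1! + a^2/2! + a^3/3! + a^4/4! = 1.0000 + 2.8987 + 4.2013 + 4.0595 + 2.9419 = 15.1014
a^5/(5!(1-ρ)) = 204.6642/(120 × 0.42025) = 4.0584
P₀ = 1/(15.1014 + 4.0584) = 0.05219
Lq = P₀·a^5·ρ / (5!(1-ρ)²) = 0.05219 × 204.6642 × 0.5797 / (120 × 0.1766) = 0.2922
Wq = Lq/λ = 0.2922/22.9 = 0.01276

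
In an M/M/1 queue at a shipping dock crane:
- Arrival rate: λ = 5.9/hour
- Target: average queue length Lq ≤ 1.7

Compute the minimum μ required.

For M/M/1: Lq = λ²/(μ(μ-λ))
Need Lq ≤ 1.7, i.e. μ(μ-λ) ≥ λ²/1.7
μ² - 5.9μ - 34.81/1.7 ≥ 0  →  μ² - 5.9μ - 20.47647 ≥ 0
Quadratic formula (positive root): μ = [λ + √(λ² + 4×20.47647)]/2
Discriminant: 34.81 + 4×20.47647 = 116.7159, √116.7159 = 10.80351
μ ≥ (5.9 + 10.80351)/2 = 8.3518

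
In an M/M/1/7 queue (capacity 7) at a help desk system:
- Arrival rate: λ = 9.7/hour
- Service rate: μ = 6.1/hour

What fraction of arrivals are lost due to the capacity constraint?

ρ = λ/μ = 9.7/6.1 = 1.59016
P₀ = (1-ρ)/(1-ρ^(K+1)) = (1-1.59016)/(1-1.59016^8) = -0.5902/-39.8815 = 0.01480
P_K = P₀×ρ^K = 0.014798 × 1.59016^7 = 0.014798 × 25.7090 = 0.3804
Blocking probability = 38.04%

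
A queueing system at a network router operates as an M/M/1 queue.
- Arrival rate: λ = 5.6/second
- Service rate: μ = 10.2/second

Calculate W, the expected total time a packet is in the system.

First, compute utilization: ρ = λ/μ = 5.6/10.2 = 0.5490
For M/M/1: W = 1/(μ-λ)
W = 1/(10.2-5.6) = 1/4.60
W = 0.2174 seconds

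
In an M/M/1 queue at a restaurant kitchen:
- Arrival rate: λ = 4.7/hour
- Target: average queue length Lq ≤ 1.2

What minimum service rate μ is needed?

For M/M/1: Lq = λ²/(μ(μ-λ))
Need Lq ≤ 1.2, i.e. μ(μ-λ) ≥ λ²/1.2
μ² - 4.7μ - 22.09/1.2 ≥ 0  →  μ² - 4.7μ - 18.40833 ≥ 0
Quadratic formula (positive root): μ = [λ + √(λ² + 4×18.40833)]/2
Discriminant: 22.09 + 4×18.40833 = 95.7233, √95.7233 = 9.7838
μ ≥ (4.7 + 9.7838)/2 = 7.2419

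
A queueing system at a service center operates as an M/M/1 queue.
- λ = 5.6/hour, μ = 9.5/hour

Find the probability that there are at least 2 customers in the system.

ρ = λ/μ = 5.6/9.5 = 0.5895
P(N ≥ n) = ρⁿ
P(N ≥ 2) = 0.5895^2
P(N ≥ 2) = 0.3475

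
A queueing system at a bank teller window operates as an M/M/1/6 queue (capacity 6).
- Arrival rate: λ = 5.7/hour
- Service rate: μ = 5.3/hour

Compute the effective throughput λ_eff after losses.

ρ = λ/μ = 5.7/5.3 = 1.07547
P₀ = (1-ρ)/(1-ρ^(K+1)) = (1-1.07547)/(1-1.07547^7) = -0.07547/-0.6641 = 0.1136
P_K = P₀×ρ^K = 0.1136 × 1.07547^6 = 0.1136 × 1.5474 = 0.1758
λ_eff = λ(1-P_K) = 5.7 × (1 - 0.17584) = 5.7 × 0.82416 = 4.6977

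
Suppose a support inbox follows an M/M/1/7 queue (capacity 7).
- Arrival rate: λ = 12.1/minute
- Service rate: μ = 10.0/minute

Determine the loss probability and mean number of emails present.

ρ = λ/μ = 12.1/10.0 = 1.2100
P₀ = (1-ρ)/(1-ρ^(K+1)) = (1-1.2100)/(1-1.2100^8) = -0.2100/-3.5950 = 0.05841
P_K = P₀×ρ^K = 0.05841 × 1.2100^7 = 0.05841 × 3.7975 = 0.2218
Blocking probability P_7 = 0.2218 (22.18%)
L = ρ[1 - (K+1)ρ^K + Kρ^(K+1)] / [(1-ρ)(1-ρ^(K+1))]
L = 1.2100 × (1 - 8×3.79750 + 7×4.59497) / ((1 - 1.2100) × (1 - 4.59497)) = 4.4634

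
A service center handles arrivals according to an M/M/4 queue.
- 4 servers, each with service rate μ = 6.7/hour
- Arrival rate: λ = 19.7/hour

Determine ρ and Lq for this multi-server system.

Traffic intensity: ρ = λ/(cμ) = 19.7/(4×6.7) = 0.7351
Since ρ = 0.7351 < 1, system is stable.
Offered load a = λ/μ = cρ = 19.7/6.7 = 2.9403
P₀ = [ Σₙ₌₀^3 aⁿ/n! + a^4/(4!(1-ρ)) ]⁻¹
Σ = a^0/0! + a^1/1! + a^2/2! + a^3/3! = 1.00000 + 2.94030 + 4.32268 + 4.23665 = 12.4996
a^4/(4!(1-ρ)) = 74.7422/(24 × 0.264925) = 11.7552
P₀ = 1/(12.4996 + 11.7552) = 0.04123
Lq = P₀·a^4·ρ / (4!(1-ρ)²) = 0.04123 × 74.7422 × 0.7351 / (24 × 0.07019) = 1.3447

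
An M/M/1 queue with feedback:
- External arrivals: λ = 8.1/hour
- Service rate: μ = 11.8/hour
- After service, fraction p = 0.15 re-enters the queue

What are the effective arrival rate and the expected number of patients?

Effective arrival rate: λ_eff = λ/(1-p) = 8.1/(1-0.15) = 8.1/0.85 = 9.52941
ρ = λ_eff/μ = 9.52941/11.8 = 0.807577
L = ρ/(1-ρ) = 0.807577/(1-0.807577) = 4.1969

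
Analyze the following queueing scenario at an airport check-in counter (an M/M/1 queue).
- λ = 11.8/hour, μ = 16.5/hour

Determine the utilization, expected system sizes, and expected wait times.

Step 1: ρ = λ/μ = 11.8/16.5 = 0.7152
Step 2: L = λ/(μ-λ) = 11.8/4.70 = 2.5106
Step 3: Lq = λ²/(μ(μ-λ)) = 139.24/(16.5×4.70) = 1.7955
Step 4: W = 1/(μ-λ) = 1/4.70 = 0.212766
Step 5: Wq = λ/(μ(μ-λ)) = 11.8/(16.5×4.70) = 0.1522
Step 6: P(0) = 1-ρ = 0.2848
Verify: L = λW = 11.8×0.212766 = 2.5106 ✔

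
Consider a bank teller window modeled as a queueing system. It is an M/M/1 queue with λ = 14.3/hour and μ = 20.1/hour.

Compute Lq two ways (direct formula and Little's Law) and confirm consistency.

Method 1 (direct): Lq = λ²/(μ(μ-λ)) = 204.49/(20.1 × 5.80) = 1.7541

Method 2 (Little's Law):
W = 1/(μ-λ) = 1/5.80 = 0.172414
Wq = W - 1/μ = 0.172414 - 0.0497512 = 0.122663
Lq = λWq = 14.3 × 0.122663 = 1.7541 ✔ (matches Method 1)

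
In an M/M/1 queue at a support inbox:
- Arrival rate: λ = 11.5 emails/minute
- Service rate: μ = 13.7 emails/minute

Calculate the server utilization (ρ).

Server utilization: ρ = λ/μ
ρ = 11.5/13.7 = 0.8394
The server is busy 83.94% of the time.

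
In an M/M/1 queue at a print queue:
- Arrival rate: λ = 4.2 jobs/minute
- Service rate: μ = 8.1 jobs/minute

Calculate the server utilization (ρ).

Server utilization: ρ = λ/μ
ρ = 4.2/8.1 = 0.5185
The server is busy 51.85% of the time.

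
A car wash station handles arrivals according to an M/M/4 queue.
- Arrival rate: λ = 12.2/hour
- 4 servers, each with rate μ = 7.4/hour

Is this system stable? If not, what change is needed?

Stability requires ρ = λ/(cμ) < 1
ρ = 12.2/(4 × 7.4) = 12.2/29.60 = 0.4122
Since 0.4122 < 1, the system is STABLE.
The servers are busy 41.22% of the time.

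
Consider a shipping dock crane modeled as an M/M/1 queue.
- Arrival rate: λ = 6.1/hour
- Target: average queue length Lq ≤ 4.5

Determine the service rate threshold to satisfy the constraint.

For M/M/1: Lq = λ²/(μ(μ-λ))
Need Lq ≤ 4.5, i.e. μ(μ-λ) ≥ λ²/4.5
μ² - 6.1μ - 37.21/4.5 ≥ 0  →  μ² - 6.1μ - 8.26889 ≥ 0
Quadratic formula (positive root): μ = [λ + √(λ² + 4×8.26889)]/2
Discriminant: 37.21 + 4×8.26889 = 70.28556, √70.28556 = 8.3836
μ ≥ (6.1 + 8.3836)/2 = 7.2418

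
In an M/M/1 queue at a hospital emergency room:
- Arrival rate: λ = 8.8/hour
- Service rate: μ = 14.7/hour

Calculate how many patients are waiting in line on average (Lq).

ρ = λ/μ = 8.8/14.7 = 0.5986
For M/M/1: Lq = λ²/(μ(μ-λ))
Lq = 77.44/(14.7 × 5.90)
Lq = 0.8929 patients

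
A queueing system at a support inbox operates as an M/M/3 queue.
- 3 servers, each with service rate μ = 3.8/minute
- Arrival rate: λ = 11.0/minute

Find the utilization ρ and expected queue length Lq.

Traffic intensity: ρ = λ/(cμ) = 11.0/(3×3.8) = 0.9649
Since ρ = 0.9649 < 1, system is stable.
Offered load a = λ/μ = cρ = 11.0/3.8 = 2.8947
P₀ = [ Σₙ₌₀^2 aⁿ/n! + a^3/(3!(1-ρ)) ]⁻¹
Σ = a^0/0! + a^1/1! + a^2/2! = 1.0000 + 2.8947 + 4.1898 = 8.0845
a^3/(3!(1-ρ)) = 24.25645/(6 × 0.03508772) = 115.2181
P₀ = 1/(8.0845 + 115.2181) = 0.008110
Lq = P₀·a^3·ρ / (3!(1-ρ)²) = 0.00811013 × 24.2565 × 0.964912 / (6 × 0.00123115) = 25.6969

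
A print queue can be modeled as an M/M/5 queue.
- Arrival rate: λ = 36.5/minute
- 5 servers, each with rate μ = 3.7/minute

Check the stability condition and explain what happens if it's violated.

Stability requires ρ = λ/(cμ) < 1
ρ = 36.5/(5 × 3.7) = 36.5/18.50 = 1.9730
Since 1.9730 ≥ 1, the system is UNSTABLE.
Need c > λ/μ = 36.5/3.7 = 9.86.
Minimum servers needed: c = 10.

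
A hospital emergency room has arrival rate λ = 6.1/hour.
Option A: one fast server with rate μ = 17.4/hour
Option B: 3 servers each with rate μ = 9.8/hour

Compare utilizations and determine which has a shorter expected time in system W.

Option A: single server μ = 17.4 (M/M/1)
  ρ_A = 6.1/17.4 = 0.3506
  W_A = 1/(μ-λ) = 1/(17.4-6.1) = 1/11.30 = 0.08850

Option B: 3 servers μ = 9.8 (M/M/3)
  ρ_B = λ/(cμ) = 6.1/(3×9.8) = 0.2075
  Offered load a = λ/μ = cρ = 6.1/9.8 = 0.6224
  P₀ = [ Σₙ₌₀^2 aⁿ/n! + a^3/(3!(1-ρ)) ]⁻¹
  Σ = a^0/0! + a^1/1! + a^2/2! = 1.0000 + 0.62245 + 0.19372 = 1.8162
  a^3/(3!(1-ρ)) = 0.24116/(6 × 0.79252) = 0.05072
  P₀ = 1/(1.81617 + 0.0507168) = 0.5357
  Lq = P₀·a^3·ρ / (3!(1-ρ)²) = 0.53565 × 0.24116 × 0.20748 / (6 × 0.62808) = 0.007112
  Wq_B = Lq/λ = 0.007112/6.1 = 0.001166
  W_B = Wq_B + 1/μ = 0.001166 + 0.1020 = 0.1032

Since W_A = 0.08850 < W_B = 0.1032, Option A (single fast server) has the shorter time in system.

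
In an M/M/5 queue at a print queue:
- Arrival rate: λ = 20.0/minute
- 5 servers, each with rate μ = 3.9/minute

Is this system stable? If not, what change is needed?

Stability requires ρ = λ/(cμ) < 1
ρ = 20.0/(5 × 3.9) = 20.0/19.50 = 1.0256
Since 1.0256 ≥ 1, the system is UNSTABLE.
Need c > λ/μ = 20.0/3.9 = 5.13.
Minimum servers needed: c = 6.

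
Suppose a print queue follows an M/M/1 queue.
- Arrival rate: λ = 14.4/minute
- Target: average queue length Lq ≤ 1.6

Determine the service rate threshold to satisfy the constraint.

For M/M/1: Lq = λ²/(μ(μ-λ))
Need Lq ≤ 1.6, i.e. μ(μ-λ) ≥ λ²/1.6
μ² - 14.4μ - 207.36/1.6 ≥ 0  →  μ² - 14.4μ - 129.6000 ≥ 0
Quadratic formula (positive root): μ = [λ + √(λ² + 4×129.6000)]/2
Discriminant: 207.36 + 4×129.6000 = 725.7600, √725.7600 = 26.9399
μ ≥ (14.4 + 26.9399)/2 = 20.6700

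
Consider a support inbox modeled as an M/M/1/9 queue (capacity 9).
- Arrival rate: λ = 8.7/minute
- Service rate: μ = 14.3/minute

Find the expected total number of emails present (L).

ρ = λ/μ = 8.7/14.3 = 0.60839
P₀ = (1-ρ)/(1-ρ^(K+1)) = (1-0.60839)/(1-0.60839^10) = 0.3916/0.9931 = 0.3943
P_K = P₀×ρ^K = 0.3943 × 0.60839^9 = 0.3943 × 0.01142 = 0.004503
L = ρ[1 - (K+1)ρ^K + Kρ^(K+1)] / [(1-ρ)(1-ρ^(K+1))]
L = 0.60839 × (1 - 10×0.01142 + 9×0.006947) / ((1 - 0.60839) × (1 - 0.006947)) = 1.4836 emails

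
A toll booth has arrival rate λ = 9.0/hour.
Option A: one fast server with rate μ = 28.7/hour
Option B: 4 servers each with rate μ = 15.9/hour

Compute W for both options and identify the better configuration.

Option A: single server μ = 28.7 (M/M/1)
  ρ_A = 9.0/28.7 = 0.3136
  W_A = 1/(μ-λ) = 1/(28.7-9.0) = 1/19.70 = 0.05076

Option B: 4 servers μ = 15.9 (M/M/4)
  ρ_B = λ/(cμ) = 9.0/(4×15.9) = 0.1415
  Offered load a = λ/μ = cρ = 9.0/15.9 = 0.5660
  P₀ = [ Σₙ₌₀^3 aⁿ/n! + a^4/(4!(1-ρ)) ]⁻¹
  Σ = a^0/0! + a^1/1! + a^2/2! + a^3/3! = 1.0000 + 0.56604 + 0.16020 + 0.030226 = 1.7565
  a^4/(4!(1-ρ)) = 0.102655/(24 × 0.858491) = 0.004982
  P₀ = 1/(1.7565 + 0.004982) = 0.5677
  Lq = P₀·a^4·ρ / (4!(1-ρ)²) = 0.567715 × 0.102655 × 0.141509 / (24 × 0.737006) = 0.0004662
  Wq_B = Lq/λ = 0.00046625/9.0 = 0.00005181
  W_B = Wq_B + 1/μ = 0.00005181 + 0.06289 = 0.06294

Since W_A = 0.05076 < W_B = 0.06294, Option A (single fast server) has the shorter time in system.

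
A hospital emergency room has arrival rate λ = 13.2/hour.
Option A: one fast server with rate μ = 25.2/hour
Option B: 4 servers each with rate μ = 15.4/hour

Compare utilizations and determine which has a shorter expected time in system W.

Option A: single server μ = 25.2 (M/M/1)
  ρ_A = 13.2/25.2 = 0.5238
  W_A = 1/(μ-λ) = 1/(25.2-13.2) = 1/12.00 = 0.08333

Option B: 4 servers μ = 15.4 (M/M/4)
  ρ_B = λ/(cμ) = 13.2/(4×15.4) = 0.2143
  Offered load a = λ/μ = cρ = 13.2/15.4 = 0.8571
  P₀ = [ Σₙ₌₀^3 aⁿ/n! + a^4/(4!(1-ρ)) ]⁻¹
  Σ = a^0/0! + a^1/1! + a^2/2! + a^3/3! = 1.0000 + 0.8571 + 0.3673 + 0.1050 = 2.3294
  a^4/(4!(1-ρ)) = 0.53978/(24 × 0.78571) = 0.02862
  P₀ = 1/(2.3294 + 0.02862) = 0.4241
  Lq = P₀·a^4·ρ / (4!(1-ρ)²) = 0.4241 × 0.5398 × 0.2143 / (24 × 0.6173) = 0.003311
  Wq_B = Lq/λ = 0.003311/13.2 = 0.0002508
  W_B = Wq_B + 1/μ = 0.0002508 + 0.06494 = 0.06519

Since W_B = 0.06519 < W_A = 0.08333, Option B (multiple servers) has the shorter time in system.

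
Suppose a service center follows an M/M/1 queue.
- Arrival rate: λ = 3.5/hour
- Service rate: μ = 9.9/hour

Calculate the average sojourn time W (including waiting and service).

First, compute utilization: ρ = λ/μ = 3.5/9.9 = 0.3535
For M/M/1: W = 1/(μ-λ)
W = 1/(9.9-3.5) = 1/6.40
W = 0.1562 hours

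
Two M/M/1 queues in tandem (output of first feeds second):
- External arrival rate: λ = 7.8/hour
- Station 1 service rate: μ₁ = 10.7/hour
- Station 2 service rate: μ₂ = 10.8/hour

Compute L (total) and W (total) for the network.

By Jackson's theorem, each station behaves as independent M/M/1.
Station 1: ρ₁ = 7.8/10.7 = 0.7290, L₁ = ρ₁/(1-ρ₁) = λ/(μ₁-λ) = 7.8/2.90 = 2.6897
Station 2: ρ₂ = 7.8/10.8 = 0.7222, L₂ = ρ₂/(1-ρ₂) = λ/(μ₂-λ) = 7.8/3.00 = 2.6000
Total: L = L₁ + L₂ = 2.6897 + 2.6000 = 5.2897
W = L/λ = 5.2897/7.8 = 0.6782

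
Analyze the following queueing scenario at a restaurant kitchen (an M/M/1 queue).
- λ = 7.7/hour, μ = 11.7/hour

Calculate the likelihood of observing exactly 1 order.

ρ = λ/μ = 7.7/11.7 = 0.6581
P(n) = (1-ρ)ρⁿ
P(1) = (1-0.6581) × 0.6581^1
P(1) = 0.3419 × 0.6581
P(1) = 0.2250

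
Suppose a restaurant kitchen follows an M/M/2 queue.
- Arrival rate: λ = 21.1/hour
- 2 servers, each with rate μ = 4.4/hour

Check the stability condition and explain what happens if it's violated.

Stability requires ρ = λ/(cμ) < 1
ρ = 21.1/(2 × 4.4) = 21.1/8.80 = 2.3977
Since 2.3977 ≥ 1, the system is UNSTABLE.
Need c > λ/μ = 21.1/4.4 = 4.80.
Minimum servers needed: c = 5.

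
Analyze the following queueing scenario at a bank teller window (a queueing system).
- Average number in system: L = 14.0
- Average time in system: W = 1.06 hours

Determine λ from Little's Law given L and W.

Little's Law: L = λW, so λ = L/W
λ = 14.0/1.06 = 13.2075 transactions/hour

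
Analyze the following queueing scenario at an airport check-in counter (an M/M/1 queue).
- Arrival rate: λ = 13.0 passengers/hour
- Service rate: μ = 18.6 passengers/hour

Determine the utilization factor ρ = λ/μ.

Server utilization: ρ = λ/μ
ρ = 13.0/18.6 = 0.6989
The server is busy 69.89% of the time.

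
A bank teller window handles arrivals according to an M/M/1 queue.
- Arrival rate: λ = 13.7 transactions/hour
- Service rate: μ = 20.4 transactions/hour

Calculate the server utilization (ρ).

Server utilization: ρ = λ/μ
ρ = 13.7/20.4 = 0.6716
The server is busy 67.16% of the time.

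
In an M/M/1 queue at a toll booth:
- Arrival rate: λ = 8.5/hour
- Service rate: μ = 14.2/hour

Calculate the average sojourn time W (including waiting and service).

First, compute utilization: ρ = λ/μ = 8.5/14.2 = 0.5986
For M/M/1: W = 1/(μ-λ)
W = 1/(14.2-8.5) = 1/5.70
W = 0.1754 hours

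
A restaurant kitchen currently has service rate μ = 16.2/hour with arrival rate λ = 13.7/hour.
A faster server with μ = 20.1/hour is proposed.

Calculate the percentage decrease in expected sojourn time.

System 1: ρ₁ = 13.7/16.2 = 0.8457, W₁ = 1/(16.2-13.7) = 0.40000
System 2: ρ₂ = 13.7/20.1 = 0.6816, W₂ = 1/(20.1-13.7) = 0.15625
Improvement: (W₁-W₂)/W₁ = (0.40000-0.15625)/0.40000 = 60.94%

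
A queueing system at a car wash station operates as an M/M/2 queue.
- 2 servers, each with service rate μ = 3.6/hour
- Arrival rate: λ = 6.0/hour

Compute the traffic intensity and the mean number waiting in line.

Traffic intensity: ρ = λ/(cμ) = 6.0/(2×3.6) = 0.8333
Since ρ = 0.8333 < 1, system is stable.
Offered load a = λ/μ = cρ = 6.0/3.6 = 1.6667
P₀ = [ Σₙ₌₀^1 aⁿ/n! + a^2/(2!(1-ρ)) ]⁻¹
Σ = a^0/0! + a^1/1! = 1.0000 + 1.6667 = 2.6667
a^2/(2!(1-ρ)) = 2.77778/(2 × 0.166667) = 8.3333
P₀ = 1/(2.6667 + 8.3333) = 0.09091
Lq = P₀·a^2·ρ / (2!(1-ρ)²) = 0.090909 × 2.7778 × 0.83333 / (2 × 0.027778) = 3.7879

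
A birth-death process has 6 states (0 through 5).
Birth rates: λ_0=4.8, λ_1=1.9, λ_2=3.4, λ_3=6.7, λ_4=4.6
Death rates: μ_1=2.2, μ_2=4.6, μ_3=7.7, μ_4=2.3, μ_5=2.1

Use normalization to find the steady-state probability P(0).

Ratios P(n)/P(0) = (λ₀···λₙ₋₁)/(μ₁···μₙ):
P(1)/P(0) = (4.8)/(2.2) = 2.18182
P(2)/P(0) = (4.8×1.9)/(2.2×4.6) = 0.901186
P(3)/P(0) = (4.8×1.9×3.4)/(2.2×4.6×7.7) = 0.397926
P(4)/P(0) = (4.8×1.9×3.4×6.7)/(2.2×4.6×7.7×2.3) = 1.15918
P(5)/P(0) = (4.8×1.9×3.4×6.7×4.6)/(2.2×4.6×7.7×2.3×2.1) = 2.53915

Normalization: ∑ P(n) = 1
P(0) × (1.00000 + 2.18182 + 0.901186 + 0.397926 + 1.15918 + 2.53915) = 1
P(0) × 8.1793 = 1
P(0) = 1/8.1793 = 0.1223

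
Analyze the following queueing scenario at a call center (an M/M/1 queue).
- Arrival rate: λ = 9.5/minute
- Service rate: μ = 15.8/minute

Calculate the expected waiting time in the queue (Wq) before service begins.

First, compute utilization: ρ = λ/μ = 9.5/15.8 = 0.6013
For M/M/1: Wq = λ/(μ(μ-λ))
Wq = 9.5/(15.8 × (15.8-9.5))
Wq = 9.5/(15.8 × 6.30)
Wq = 0.09544 minutes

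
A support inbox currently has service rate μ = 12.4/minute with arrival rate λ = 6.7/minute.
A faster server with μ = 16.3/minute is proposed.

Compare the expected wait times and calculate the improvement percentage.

System 1: ρ₁ = 6.7/12.4 = 0.5403, W₁ = 1/(12.4-6.7) = 0.17544
System 2: ρ₂ = 6.7/16.3 = 0.4110, W₂ = 1/(16.3-6.7) = 0.10417
Improvement: (W₁-W₂)/W₁ = (0.17544-0.10417)/0.17544 = 40.62%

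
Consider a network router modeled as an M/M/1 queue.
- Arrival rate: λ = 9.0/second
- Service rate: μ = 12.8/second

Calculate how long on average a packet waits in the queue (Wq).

First, compute utilization: ρ = λ/μ = 9.0/12.8 = 0.7031
For M/M/1: Wq = λ/(μ(μ-λ))
Wq = 9.0/(12.8 × (12.8-9.0))
Wq = 9.0/(12.8 × 3.80)
Wq = 0.1850 seconds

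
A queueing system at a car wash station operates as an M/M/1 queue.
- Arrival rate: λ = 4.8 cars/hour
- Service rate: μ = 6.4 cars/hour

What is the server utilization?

Server utilization: ρ = λ/μ
ρ = 4.8/6.4 = 0.7500
The server is busy 75.00% of the time.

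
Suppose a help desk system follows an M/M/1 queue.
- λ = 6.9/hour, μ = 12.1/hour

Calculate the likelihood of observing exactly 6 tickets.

ρ = λ/μ = 6.9/12.1 = 0.57025
P(n) = (1-ρ)ρⁿ
P(6) = (1-0.57025) × 0.57025^6
P(6) = 0.4297 × 0.03439
P(6) = 0.01478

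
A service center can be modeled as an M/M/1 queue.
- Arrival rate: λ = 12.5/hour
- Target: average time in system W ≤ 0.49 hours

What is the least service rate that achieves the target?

For M/M/1: W = 1/(μ-λ)
Need W ≤ 0.49, so 1/(μ-λ) ≤ 0.49
μ - λ ≥ 1/0.49 = 2.0408
μ ≥ 12.5 + 2.0408 = 14.5408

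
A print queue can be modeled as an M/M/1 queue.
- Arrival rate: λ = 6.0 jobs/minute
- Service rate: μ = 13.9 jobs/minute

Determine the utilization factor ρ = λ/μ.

Server utilization: ρ = λ/μ
ρ = 6.0/13.9 = 0.4317
The server is busy 43.17% of the time.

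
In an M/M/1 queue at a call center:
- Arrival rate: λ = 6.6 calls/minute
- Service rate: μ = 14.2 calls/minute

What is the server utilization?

Server utilization: ρ = λ/μ
ρ = 6.6/14.2 = 0.4648
The server is busy 46.48% of the time.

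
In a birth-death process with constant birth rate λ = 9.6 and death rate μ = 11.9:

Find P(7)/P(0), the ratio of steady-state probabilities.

For constant rates: P(n)/P(0) = (λ/μ)^n
P(7)/P(0) = (9.6/11.9)^7 = 0.80672^7 = 0.2224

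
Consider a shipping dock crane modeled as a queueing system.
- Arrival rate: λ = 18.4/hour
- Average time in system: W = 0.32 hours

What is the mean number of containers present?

Little's Law: L = λW
L = 18.4 × 0.32 = 5.8880 containers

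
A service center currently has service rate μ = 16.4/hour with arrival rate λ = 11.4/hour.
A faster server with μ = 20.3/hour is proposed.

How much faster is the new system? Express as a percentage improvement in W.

System 1: ρ₁ = 11.4/16.4 = 0.6951, W₁ = 1/(16.4-11.4) = 0.20000
System 2: ρ₂ = 11.4/20.3 = 0.5616, W₂ = 1/(20.3-11.4) = 0.11236
Improvement: (W₁-W₂)/W₁ = (0.20000-0.11236)/0.20000 = 43.82%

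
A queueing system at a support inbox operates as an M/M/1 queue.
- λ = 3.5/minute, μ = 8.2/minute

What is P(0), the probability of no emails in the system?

ρ = λ/μ = 3.5/8.2 = 0.4268
P(0) = 1 - ρ = 1 - 0.4268 = 0.5732
The server is idle 57.32% of the time.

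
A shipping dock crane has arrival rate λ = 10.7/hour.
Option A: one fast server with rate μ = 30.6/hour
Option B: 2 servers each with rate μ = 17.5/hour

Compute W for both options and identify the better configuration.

Option A: single server μ = 30.6 (M/M/1)
  ρ_A = 10.7/30.6 = 0.3497
  W_A = 1/(μ-λ) = 1/(30.6-10.7) = 1/19.90 = 0.05025

Option B: 2 servers μ = 17.5 (M/M/2)
  ρ_B = λ/(cμ) = 10.7/(2×17.5) = 0.3057
  Offered load a = λ/μ = cρ = 10.7/17.5 = 0.6114
  P₀ = [ Σₙ₌₀^1 aⁿ/n! + a^2/(2!(1-ρ)) ]⁻¹
  Σ = a^0/0! + a^1/1! = 1.0000 + 0.6114 = 1.6114
  a^2/(2!(1-ρ)) = 0.3738/(2 × 0.6943) = 0.2692
  P₀ = 1/(1.6114 + 0.2692) = 0.5317
  Lq = P₀·a^2·ρ / (2!(1-ρ)²) = 0.53173 × 0.37384 × 0.30571 / (2 × 0.48203) = 0.06304
  Wq_B = Lq/λ = 0.063036/10.7 = 0.005891
  W_B = Wq_B + 1/μ = 0.005891 + 0.05714 = 0.06303

Since W_A = 0.05025 < W_B = 0.06303, Option A (single fast server) has the shorter time in system.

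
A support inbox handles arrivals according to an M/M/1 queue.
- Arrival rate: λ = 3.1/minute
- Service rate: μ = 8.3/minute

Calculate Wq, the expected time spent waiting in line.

First, compute utilization: ρ = λ/μ = 3.1/8.3 = 0.3735
For M/M/1: Wq = λ/(μ(μ-λ))
Wq = 3.1/(8.3 × (8.3-3.1))
Wq = 3.1/(8.3 × 5.20)
Wq = 0.07183 minutes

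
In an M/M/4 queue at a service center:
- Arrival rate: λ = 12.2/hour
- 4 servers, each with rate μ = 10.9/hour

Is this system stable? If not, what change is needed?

Stability requires ρ = λ/(cμ) < 1
ρ = 12.2/(4 × 10.9) = 12.2/43.60 = 0.2798
Since 0.2798 < 1, the system is STABLE.
The servers are busy 27.98% of the time.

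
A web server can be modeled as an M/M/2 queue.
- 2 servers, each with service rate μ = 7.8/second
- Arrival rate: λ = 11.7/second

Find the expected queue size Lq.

Traffic intensity: ρ = λ/(cμ) = 11.7/(2×7.8) = 0.7500
Since ρ = 0.7500 < 1, system is stable.
Offered load a = λ/μ = cρ = 11.7/7.8 = 1.5000
P₀ = [ Σₙ₌₀^1 aⁿ/n! + a^2/(2!(1-ρ)) ]⁻¹
Σ = a^0/0! + a^1/1! = 1.0000 + 1.5000 = 2.5000
a^2/(2!(1-ρ)) = 2.2500/(2 × 0.2500) = 4.5000
P₀ = 1/(2.5000 + 4.5000) = 0.1429
Lq = P₀·a^2·ρ / (2!(1-ρ)²) = 0.14286 × 2.2500 × 0.75000 / (2 × 0.062500) = 1.9286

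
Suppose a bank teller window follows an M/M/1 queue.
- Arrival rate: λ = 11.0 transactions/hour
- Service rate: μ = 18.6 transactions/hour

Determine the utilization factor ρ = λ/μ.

Server utilization: ρ = λ/μ
ρ = 11.0/18.6 = 0.5914
The server is busy 59.14% of the time.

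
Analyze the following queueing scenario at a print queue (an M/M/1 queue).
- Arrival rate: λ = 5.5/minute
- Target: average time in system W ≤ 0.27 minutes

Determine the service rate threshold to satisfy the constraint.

For M/M/1: W = 1/(μ-λ)
Need W ≤ 0.27, so 1/(μ-λ) ≤ 0.27
μ - λ ≥ 1/0.27 = 3.7037
μ ≥ 5.5 + 3.7037 = 9.2037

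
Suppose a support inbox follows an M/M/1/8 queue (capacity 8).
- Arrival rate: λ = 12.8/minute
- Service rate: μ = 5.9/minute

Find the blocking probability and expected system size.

ρ = λ/μ = 12.8/5.9 = 2.1695
P₀ = (1-ρ)/(1-ρ^(K+1)) = (1-2.1695)/(1-2.1695^9) = -1.1695/-1063.7236 = 0.001099
P_K = P₀×ρ^K = 0.0010994 × 2.1695^8 = 0.0010994 × 490.7691 = 0.5396
Blocking probability P_8 = 0.5396 (53.96%)
L = ρ[1 - (K+1)ρ^K + Kρ^(K+1)] / [(1-ρ)(1-ρ^(K+1))]
L = 2.1695 × (1 - 9×490.7691 + 8×1064.7236) / ((1 - 2.1695) × (1 - 1064.7236)) = 7.1534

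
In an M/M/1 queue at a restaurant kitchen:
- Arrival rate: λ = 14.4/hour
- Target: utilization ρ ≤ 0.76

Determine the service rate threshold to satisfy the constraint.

ρ = λ/μ, so μ = λ/ρ
μ ≥ 14.4/0.76 = 18.9474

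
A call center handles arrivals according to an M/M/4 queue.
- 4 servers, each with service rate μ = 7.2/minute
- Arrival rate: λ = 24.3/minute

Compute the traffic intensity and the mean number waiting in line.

Traffic intensity: ρ = λ/(cμ) = 24.3/(4×7.2) = 0.8438
Since ρ = 0.8438 < 1, system is stable.
Offered load a = λ/μ = cρ = 24.3/7.2 = 3.3750
P₀ = [ Σₙ₌₀^3 aⁿ/n! + a^4/(4!(1-ρ)) ]⁻¹
Σ = a^0/0! + a^1/1! + a^2/2! + a^3/3! = 1.0000 + 3.3750 + 5.6953 + 6.4072 = 16.4775
a^4/(4!(1-ρ)) = 129.7463/(24 × 0.15625) = 34.5990
P₀ = 1/(16.4775 + 34.5990) = 0.01958
Lq = P₀·a^4·ρ / (4!(1-ρ)²) = 0.019578 × 129.7463 × 0.84375 / (24 × 0.024414) = 3.6579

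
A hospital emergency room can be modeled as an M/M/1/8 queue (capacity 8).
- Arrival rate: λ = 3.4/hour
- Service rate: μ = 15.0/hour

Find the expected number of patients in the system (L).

ρ = λ/μ = 3.4/15.0 = 0.22667
P₀ = (1-ρ)/(1-ρ^(K+1)) = (1-0.22667)/(1-0.22667^9) = 0.7733/1.0000 = 0.7733
P_K = P₀×ρ^K = 0.7733 × 0.22667^8 = 0.7733 × 0.000006969 = 0.000005389
L = ρ[1 - (K+1)ρ^K + Kρ^(K+1)] / [(1-ρ)(1-ρ^(K+1))]
L = 0.22667 × (1 - 9×0.000006969 + 8×0.000001580) / ((1 - 0.22667) × (1 - 0.000001580)) = 0.2931 patients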